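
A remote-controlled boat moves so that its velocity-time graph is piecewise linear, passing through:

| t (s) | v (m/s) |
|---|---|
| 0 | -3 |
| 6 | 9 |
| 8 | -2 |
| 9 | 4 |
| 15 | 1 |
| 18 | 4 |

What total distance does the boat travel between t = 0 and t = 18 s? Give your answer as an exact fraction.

1795/33 m

Total distance travelled is ∫|v| dt — sum the magnitudes of each area piece.
0–6 s: v = 0 at t = 1.5 s; triangle areas 2.25 + 20.25 = 22.5 m
6–8 s: v = 0 at t = 84/11 s; triangle areas 81/11 + 4/11 = 85/11 m
8–9 s: v = 0 at t = 25/3 s; triangle areas 1/3 + 4/3 = 5/3 m
9–15 s: |½(4 + 1)(6)| = 15 m
15–18 s: |½(1 + 4)(3)| = 7.5 m
Total distance = 1795/33 m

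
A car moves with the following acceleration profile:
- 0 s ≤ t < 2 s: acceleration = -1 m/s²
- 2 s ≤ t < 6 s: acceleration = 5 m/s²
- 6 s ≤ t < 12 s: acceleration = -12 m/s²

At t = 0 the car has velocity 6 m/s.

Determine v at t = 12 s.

Δv equals the area under the a-t graph; then v = v₀ + Δv.
0–2 s: -1 × 2 = -2 m/s
2–6 s: 5 × 4 = 20 m/s
6–12 s: -12 × 6 = -72 m/s
Δv = -54 m/s, so v(12) = 6 + (-54) = -48 m/s.

-48 m/s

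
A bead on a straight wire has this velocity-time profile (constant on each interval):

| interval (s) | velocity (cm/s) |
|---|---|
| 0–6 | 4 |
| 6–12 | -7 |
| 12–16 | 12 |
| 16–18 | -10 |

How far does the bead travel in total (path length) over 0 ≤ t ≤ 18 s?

134 cm

Distance (not displacement) is the total path length: add the absolute areas under v-t.
0–6 s: |4| × 6 = 24 cm
6–12 s: |-7| × 6 = 42 cm
12–16 s: |12| × 4 = 48 cm
16–18 s: |-10| × 2 = 20 cm
Total distance = 134 cm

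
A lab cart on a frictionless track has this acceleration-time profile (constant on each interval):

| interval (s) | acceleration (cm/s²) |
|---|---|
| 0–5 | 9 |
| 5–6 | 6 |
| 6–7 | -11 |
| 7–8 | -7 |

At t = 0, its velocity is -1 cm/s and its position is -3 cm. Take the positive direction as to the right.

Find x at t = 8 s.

231.5 cm

On each constant-a segment, Δv = aΔt and Δx = v₀Δt + ½aΔt²; chain segment to segment.
0–5 s: v starts -1 cm/s; Δx = -1·5 + ½·9·5² = 107.5 cm; v ends 44 cm/s.
5–6 s: v starts 44 cm/s; Δx = 44·1 + ½·6·1² = 47 cm; v ends 50 cm/s.
6–7 s: v starts 50 cm/s; Δx = 50·1 + ½·-11·1² = 44.5 cm; v ends 39 cm/s.
7–8 s: v starts 39 cm/s; Δx = 39·1 + ½·-7·1² = 35.5 cm; v ends 32 cm/s.
x(8) = -3 + Σ Δx = 231.5 cm.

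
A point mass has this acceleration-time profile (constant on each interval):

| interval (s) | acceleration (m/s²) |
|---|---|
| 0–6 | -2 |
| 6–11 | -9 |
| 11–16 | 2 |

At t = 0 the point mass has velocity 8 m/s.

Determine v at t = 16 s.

-39 m/s

Δv equals the area under the a-t graph; then v = v₀ + Δv.
0–6 s: -2 × 6 = -12 m/s
6–11 s: -9 × 5 = -45 m/s
11–16 s: 2 × 5 = 10 m/s
Δv = -47 m/s, so v(16) = 8 + (-47) = -39 m/s.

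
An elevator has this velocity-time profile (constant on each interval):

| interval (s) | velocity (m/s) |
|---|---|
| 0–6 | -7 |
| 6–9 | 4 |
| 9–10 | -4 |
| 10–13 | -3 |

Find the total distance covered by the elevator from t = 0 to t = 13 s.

Distance (not displacement) is the total path length: add the absolute areas under v-t.
0–6 s: |-7| × 6 = 42 m
6–9 s: |4| × 3 = 12 m
9–10 s: |-4| × 1 = 4 m
10–13 s: |-3| × 3 = 9 m
Total distance = 67 m

67 m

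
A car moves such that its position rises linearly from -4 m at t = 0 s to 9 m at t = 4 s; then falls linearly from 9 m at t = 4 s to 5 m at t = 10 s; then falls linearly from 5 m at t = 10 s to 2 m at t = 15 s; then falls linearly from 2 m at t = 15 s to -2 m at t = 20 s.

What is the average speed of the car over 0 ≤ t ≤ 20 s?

1.2 m/s

Average speed = (total path length)/(elapsed time); on a piecewise-linear x-t graph the path length is Σ|Δx|.
0–4 s: |Δx| = |9 − -4| = 13 m
4–10 s: |Δx| = |5 − 9| = 4 m
10–15 s: |Δx| = |2 − 5| = 3 m
15–20 s: |Δx| = |-2 − 2| = 4 m
Total path = 24 m; average speed = 24/20 = 1.2 m/s.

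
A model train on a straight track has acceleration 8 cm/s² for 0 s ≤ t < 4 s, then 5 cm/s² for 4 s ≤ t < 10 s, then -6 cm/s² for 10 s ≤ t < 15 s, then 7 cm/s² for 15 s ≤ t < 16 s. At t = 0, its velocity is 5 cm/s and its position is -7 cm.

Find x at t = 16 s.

689.5 cm

On each constant-a segment, Δv = aΔt and Δx = v₀Δt + ½aΔt²; chain segment to segment.
0–4 s: v starts 5 cm/s; Δx = 5·4 + ½·8·4² = 84 cm; v ends 37 cm/s.
4–10 s: v starts 37 cm/s; Δx = 37·6 + ½·5·6² = 312 cm; v ends 67 cm/s.
10–15 s: v starts 67 cm/s; Δx = 67·5 + ½·-6·5² = 260 cm; v ends 37 cm/s.
15–16 s: v starts 37 cm/s; Δx = 37·1 + ½·7·1² = 40.5 cm; v ends 44 cm/s.
x(16) = -7 + Σ Δx = 689.5 cm.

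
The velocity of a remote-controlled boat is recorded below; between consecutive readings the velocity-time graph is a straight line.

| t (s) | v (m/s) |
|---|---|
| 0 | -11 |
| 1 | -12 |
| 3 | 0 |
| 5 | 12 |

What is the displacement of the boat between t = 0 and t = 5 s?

-11.5 m

Net displacement equals the area under the velocity-time graph (areas below the axis count negative).
0–1 s: ½(-11 + -12)(1) = -11.5 m
1–3 s: ½(-12 + 0)(2) = -12 m
3–5 s: ½(0 + 12)(2) = 12 m
Net displacement = -11.5 m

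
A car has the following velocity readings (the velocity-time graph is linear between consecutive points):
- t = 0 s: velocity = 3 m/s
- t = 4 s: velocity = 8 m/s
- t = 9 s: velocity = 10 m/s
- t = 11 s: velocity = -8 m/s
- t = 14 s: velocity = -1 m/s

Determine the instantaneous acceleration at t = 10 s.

-9 m/s²

Acceleration is the slope of the v-t graph on 9–11 s: (-8 − 10)/(11 − 9) = -9 m/s².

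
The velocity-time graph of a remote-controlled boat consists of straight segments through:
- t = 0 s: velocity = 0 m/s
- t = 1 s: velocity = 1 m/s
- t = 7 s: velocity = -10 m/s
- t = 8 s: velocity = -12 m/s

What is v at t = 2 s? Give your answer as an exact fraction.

On 1–7 s the graph is linear from 1 to -10 m/s: v(2) = 1 + (-10 − 1)·(2 − 1)/(7 − 1) = -5/6 m/s.

-5/6 m/s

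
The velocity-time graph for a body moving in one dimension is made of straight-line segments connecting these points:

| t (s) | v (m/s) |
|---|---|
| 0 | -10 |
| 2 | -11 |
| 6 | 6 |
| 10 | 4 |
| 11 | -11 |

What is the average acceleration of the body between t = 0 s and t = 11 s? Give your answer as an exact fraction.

-1/11 m/s²

Average acceleration = Δv/Δt = (-11 − -10)/(11 − 0) = -1/11 m/s².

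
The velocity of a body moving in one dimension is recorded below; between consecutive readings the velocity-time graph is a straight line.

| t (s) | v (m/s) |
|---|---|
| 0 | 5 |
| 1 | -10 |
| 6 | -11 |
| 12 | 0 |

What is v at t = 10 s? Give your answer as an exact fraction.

-11/3 m/s

On 6–12 s the graph is linear from -11 to 0 m/s: v(10) = -11 + (0 − -11)·(10 − 6)/(12 − 6) = -11/3 m/s.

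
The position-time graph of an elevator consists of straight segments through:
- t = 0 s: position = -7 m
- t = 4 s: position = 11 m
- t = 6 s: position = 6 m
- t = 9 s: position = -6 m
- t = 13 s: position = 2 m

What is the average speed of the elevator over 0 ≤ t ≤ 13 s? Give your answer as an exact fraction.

Average speed = (total path length)/(elapsed time); on a piecewise-linear x-t graph the path length is Σ|Δx|.
0–4 s: |Δx| = |11 − -7| = 18 m
4–6 s: |Δx| = |6 − 11| = 5 m
6–9 s: |Δx| = |-6 − 6| = 12 m
9–13 s: |Δx| = |2 − -6| = 8 m
Total path = 43 m; average speed = 43/13 = 43/13 m/s.

43/13 m/s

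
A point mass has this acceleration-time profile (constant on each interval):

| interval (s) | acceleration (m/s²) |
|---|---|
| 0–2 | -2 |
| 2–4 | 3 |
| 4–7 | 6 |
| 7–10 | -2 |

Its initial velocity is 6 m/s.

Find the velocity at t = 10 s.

Δv equals the area under the a-t graph; then v = v₀ + Δv.
0–2 s: -2 × 2 = -4 m/s
2–4 s: 3 × 2 = 6 m/s
4–7 s: 6 × 3 = 18 m/s
7–10 s: -2 × 3 = -6 m/s
Δv = 14 m/s, so v(10) = 6 + (14) = 20 m/s.

20 m/s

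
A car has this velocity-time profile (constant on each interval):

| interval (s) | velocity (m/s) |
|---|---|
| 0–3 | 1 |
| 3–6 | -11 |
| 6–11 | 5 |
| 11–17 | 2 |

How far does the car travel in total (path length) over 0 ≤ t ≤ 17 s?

73 m

Total distance travelled is ∫|v| dt — sum the magnitudes of each area piece.
0–3 s: |1| × 3 = 3 m
3–6 s: |-11| × 3 = 33 m
6–11 s: |5| × 5 = 25 m
11–17 s: |2| × 6 = 12 m
Total distance = 73 m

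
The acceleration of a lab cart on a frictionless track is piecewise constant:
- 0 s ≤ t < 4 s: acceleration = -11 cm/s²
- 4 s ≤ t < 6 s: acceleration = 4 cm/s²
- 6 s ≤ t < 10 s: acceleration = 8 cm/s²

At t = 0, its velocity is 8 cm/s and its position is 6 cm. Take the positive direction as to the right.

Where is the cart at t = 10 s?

-162 cm

On each constant-a segment, Δv = aΔt and Δx = v₀Δt + ½aΔt²; chain segment to segment.
0–4 s: v starts 8 cm/s; Δx = 8·4 + ½·-11·4² = -56 cm; v ends -36 cm/s.
4–6 s: v starts -36 cm/s; Δx = -36·2 + ½·4·2² = -64 cm; v ends -28 cm/s.
6–10 s: v starts -28 cm/s; Δx = -28·4 + ½·8·4² = -48 cm; v ends 4 cm/s.
x(10) = 6 + Σ Δx = -162 cm.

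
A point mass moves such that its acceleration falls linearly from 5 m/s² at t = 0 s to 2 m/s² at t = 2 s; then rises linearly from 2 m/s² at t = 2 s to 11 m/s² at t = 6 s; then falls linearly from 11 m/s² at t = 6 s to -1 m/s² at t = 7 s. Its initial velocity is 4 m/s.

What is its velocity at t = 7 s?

Δv equals the area under the a-t graph; then v = v₀ + Δv.
0–2 s: ½(5 + 2)(2) = 7 m/s
2–6 s: ½(2 + 11)(4) = 26 m/s
6–7 s: ½(11 + -1)(1) = 5 m/s
Δv = 38 m/s, so v(7) = 4 + (38) = 42 m/s.

42 m/s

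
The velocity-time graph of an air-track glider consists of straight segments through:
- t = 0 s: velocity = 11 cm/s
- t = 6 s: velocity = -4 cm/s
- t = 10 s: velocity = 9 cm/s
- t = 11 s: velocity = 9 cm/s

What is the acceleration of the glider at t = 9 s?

Acceleration is the slope of the v-t graph on 6–10 s: (9 − -4)/(10 − 6) = 3.25 cm/s².

3.25 cm/s²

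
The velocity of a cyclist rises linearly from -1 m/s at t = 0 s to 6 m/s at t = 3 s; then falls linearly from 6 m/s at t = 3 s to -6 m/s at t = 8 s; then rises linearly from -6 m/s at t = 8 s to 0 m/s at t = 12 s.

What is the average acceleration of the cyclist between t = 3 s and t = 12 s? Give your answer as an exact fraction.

-2/3 m/s²

Average acceleration = Δv/Δt = (0 − 6)/(12 − 3) = -2/3 m/s².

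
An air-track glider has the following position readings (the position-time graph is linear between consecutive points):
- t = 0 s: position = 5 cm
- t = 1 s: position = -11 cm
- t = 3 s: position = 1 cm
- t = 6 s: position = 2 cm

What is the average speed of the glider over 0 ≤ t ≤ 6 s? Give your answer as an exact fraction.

Average speed = (total path length)/(elapsed time); on a piecewise-linear x-t graph the path length is Σ|Δx|.
0–1 s: |Δx| = |-11 − 5| = 16 cm
1–3 s: |Δx| = |1 − -11| = 12 cm
3–6 s: |Δx| = |2 − 1| = 1 cm
Total path = 29 cm; average speed = 29/6 = 29/6 cm/s.

29/6 cm/s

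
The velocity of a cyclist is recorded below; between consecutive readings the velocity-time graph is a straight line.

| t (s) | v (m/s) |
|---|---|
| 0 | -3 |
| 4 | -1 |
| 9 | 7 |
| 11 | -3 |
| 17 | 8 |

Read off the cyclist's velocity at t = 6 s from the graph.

2.2 m/s

On 4–9 s the graph is linear from -1 to 7 m/s: v(6) = -1 + (7 − -1)·(6 − 4)/(9 − 4) = 2.2 m/s.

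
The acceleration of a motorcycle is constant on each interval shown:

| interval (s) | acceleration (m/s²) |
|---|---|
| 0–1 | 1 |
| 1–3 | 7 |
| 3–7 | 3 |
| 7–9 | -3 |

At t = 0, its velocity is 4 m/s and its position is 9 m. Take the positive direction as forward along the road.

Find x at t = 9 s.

193.5 m

On each constant-a segment, Δv = aΔt and Δx = v₀Δt + ½aΔt²; chain segment to segment.
0–1 s: v starts 4 m/s; Δx = 4·1 + ½·1·1² = 4.5 m; v ends 5 m/s.
1–3 s: v starts 5 m/s; Δx = 5·2 + ½·7·2² = 24 m; v ends 19 m/s.
3–7 s: v starts 19 m/s; Δx = 19·4 + ½·3·4² = 100 m; v ends 31 m/s.
7–9 s: v starts 31 m/s; Δx = 31·2 + ½·-3·2² = 56 m; v ends 25 m/s.
x(9) = 9 + Σ Δx = 193.5 m.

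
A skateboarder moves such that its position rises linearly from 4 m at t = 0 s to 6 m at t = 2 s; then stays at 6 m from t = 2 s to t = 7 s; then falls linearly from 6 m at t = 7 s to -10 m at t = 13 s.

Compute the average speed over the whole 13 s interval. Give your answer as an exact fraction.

18/13 m/s

Average speed = (total path length)/(elapsed time); on a piecewise-linear x-t graph the path length is Σ|Δx|.
0–2 s: |Δx| = |6 − 4| = 2 m
2–7 s: |Δx| = |6 − 6| = 0 m
7–13 s: |Δx| = |-10 − 6| = 16 m
Total path = 18 m; average speed = 18/13 = 18/13 m/s.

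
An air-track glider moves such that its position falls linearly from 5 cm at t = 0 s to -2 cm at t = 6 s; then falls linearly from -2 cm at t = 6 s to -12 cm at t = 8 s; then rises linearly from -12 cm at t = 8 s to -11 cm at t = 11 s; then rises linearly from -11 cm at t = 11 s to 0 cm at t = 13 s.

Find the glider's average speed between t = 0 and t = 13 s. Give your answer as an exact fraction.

Average speed = (total path length)/(elapsed time); on a piecewise-linear x-t graph the path length is Σ|Δx|.
0–6 s: |Δx| = |-2 − 5| = 7 cm
6–8 s: |Δx| = |-12 − -2| = 10 cm
8–11 s: |Δx| = |-11 − -12| = 1 cm
11–13 s: |Δx| = |0 − -11| = 11 cm
Total path = 29 cm; average speed = 29/13 = 29/13 cm/s.

29/13 cm/s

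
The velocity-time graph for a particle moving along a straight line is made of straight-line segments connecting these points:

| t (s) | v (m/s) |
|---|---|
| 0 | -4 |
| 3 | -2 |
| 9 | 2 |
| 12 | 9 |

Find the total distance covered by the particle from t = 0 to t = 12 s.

Distance (not displacement) is the total path length: add the absolute areas under v-t.
0–3 s: |½(-4 + -2)(3)| = 9 m
3–9 s: v = 0 at t = 6 s; triangle areas 3 + 3 = 6 m
9–12 s: |½(2 + 9)(3)| = 16.5 m
Total distance = 31.5 m

31.5 m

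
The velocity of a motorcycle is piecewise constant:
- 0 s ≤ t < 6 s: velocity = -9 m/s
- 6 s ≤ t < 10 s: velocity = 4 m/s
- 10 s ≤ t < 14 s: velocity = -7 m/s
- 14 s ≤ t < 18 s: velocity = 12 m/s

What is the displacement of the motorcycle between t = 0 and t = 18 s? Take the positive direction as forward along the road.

-18 m

Displacement is the signed area under the v-t curve.
0–6 s: -9 × 6 = -54 m
6–10 s: 4 × 4 = 16 m
10–14 s: -7 × 4 = -28 m
14–18 s: 12 × 4 = 48 m
Net displacement = -18 m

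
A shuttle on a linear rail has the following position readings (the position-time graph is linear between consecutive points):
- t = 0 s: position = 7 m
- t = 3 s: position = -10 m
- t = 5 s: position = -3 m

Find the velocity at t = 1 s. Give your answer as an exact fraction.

Velocity is the slope of the x-t graph on 0–3 s: (-10 − 7)/(3 − 0) = -17/3 m/s.

-17/3 m/s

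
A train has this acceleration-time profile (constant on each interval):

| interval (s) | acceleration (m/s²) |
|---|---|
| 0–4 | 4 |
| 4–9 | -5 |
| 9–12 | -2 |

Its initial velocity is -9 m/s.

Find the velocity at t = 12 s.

-24 m/s

Δv equals the area under the a-t graph; then v = v₀ + Δv.
0–4 s: 4 × 4 = 16 m/s
4–9 s: -5 × 5 = -25 m/s
9–12 s: -2 × 3 = -6 m/s
Δv = -15 m/s, so v(12) = -9 + (-15) = -24 m/s.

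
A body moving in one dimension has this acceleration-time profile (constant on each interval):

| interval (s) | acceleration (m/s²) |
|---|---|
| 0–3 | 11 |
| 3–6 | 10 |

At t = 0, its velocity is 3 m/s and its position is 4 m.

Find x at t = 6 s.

215.5 m

On each constant-a segment, Δv = aΔt and Δx = v₀Δt + ½aΔt²; chain segment to segment.
0–3 s: v starts 3 m/s; Δx = 3·3 + ½·11·3² = 58.5 m; v ends 36 m/s.
3–6 s: v starts 36 m/s; Δx = 36·3 + ½·10·3² = 153 m; v ends 66 m/s.
x(6) = 4 + Σ Δx = 215.5 m.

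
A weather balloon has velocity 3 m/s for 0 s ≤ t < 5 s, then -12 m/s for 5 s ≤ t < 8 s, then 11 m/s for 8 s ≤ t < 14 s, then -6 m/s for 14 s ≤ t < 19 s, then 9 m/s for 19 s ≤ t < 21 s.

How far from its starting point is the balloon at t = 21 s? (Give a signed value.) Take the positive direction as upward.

33 m

Net displacement equals the area under the velocity-time graph (areas below the axis count negative).
0–5 s: 3 × 5 = 15 m
5–8 s: -12 × 3 = -36 m
8–14 s: 11 × 6 = 66 m
14–19 s: -6 × 5 = -30 m
19–21 s: 9 × 2 = 18 m
Net displacement = 33 m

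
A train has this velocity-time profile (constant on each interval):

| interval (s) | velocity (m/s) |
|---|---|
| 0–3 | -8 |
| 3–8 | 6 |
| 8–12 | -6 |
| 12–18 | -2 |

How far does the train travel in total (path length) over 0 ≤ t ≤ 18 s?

Distance (not displacement) is the total path length: add the absolute areas under v-t.
0–3 s: |-8| × 3 = 24 m
3–8 s: |6| × 5 = 30 m
8–12 s: |-6| × 4 = 24 m
12–18 s: |-2| × 6 = 12 m
Total distance = 90 m

90 m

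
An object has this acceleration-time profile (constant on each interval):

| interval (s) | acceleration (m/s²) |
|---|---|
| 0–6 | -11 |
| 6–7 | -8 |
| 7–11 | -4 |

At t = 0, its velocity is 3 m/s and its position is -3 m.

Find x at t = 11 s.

On each constant-a segment, Δv = aΔt and Δx = v₀Δt + ½aΔt²; chain segment to segment.
0–6 s: v starts 3 m/s; Δx = 3·6 + ½·-11·6² = -180 m; v ends -63 m/s.
6–7 s: v starts -63 m/s; Δx = -63·1 + ½·-8·1² = -67 m; v ends -71 m/s.
7–11 s: v starts -71 m/s; Δx = -71·4 + ½·-4·4² = -316 m; v ends -87 m/s.
x(11) = -3 + Σ Δx = -566 m.

-566 m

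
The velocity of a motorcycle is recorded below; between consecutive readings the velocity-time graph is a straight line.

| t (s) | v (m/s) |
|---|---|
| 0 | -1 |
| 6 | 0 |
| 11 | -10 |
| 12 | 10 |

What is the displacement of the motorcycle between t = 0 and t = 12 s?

Net displacement equals the area under the velocity-time graph (areas below the axis count negative).
0–6 s: ½(-1 + 0)(6) = -3 m
6–11 s: ½(0 + -10)(5) = -25 m
11–12 s: ½(-10 + 10)(1) = 0 m
Net displacement = -28 m

-28 m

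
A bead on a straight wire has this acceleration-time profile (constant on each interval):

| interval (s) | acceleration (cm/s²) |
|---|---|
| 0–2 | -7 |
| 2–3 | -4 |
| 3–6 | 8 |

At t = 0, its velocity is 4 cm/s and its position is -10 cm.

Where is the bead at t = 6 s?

On each constant-a segment, Δv = aΔt and Δx = v₀Δt + ½aΔt²; chain segment to segment.
0–2 s: v starts 4 cm/s; Δx = 4·2 + ½·-7·2² = -6 cm; v ends -10 cm/s.
2–3 s: v starts -10 cm/s; Δx = -10·1 + ½·-4·1² = -12 cm; v ends -14 cm/s.
3–6 s: v starts -14 cm/s; Δx = -14·3 + ½·8·3² = -6 cm; v ends 10 cm/s.
x(6) = -10 + Σ Δx = -34 cm.

-34 cm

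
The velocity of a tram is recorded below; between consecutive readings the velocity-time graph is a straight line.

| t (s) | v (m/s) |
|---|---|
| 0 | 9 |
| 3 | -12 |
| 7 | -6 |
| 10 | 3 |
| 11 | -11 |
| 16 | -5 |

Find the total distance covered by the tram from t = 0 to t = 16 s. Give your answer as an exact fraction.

Distance (not displacement) is the total path length: add the absolute areas under v-t.
0–3 s: v = 0 at t = 9/7 s; triangle areas 81/14 + 72/7 = 225/14 m
3–7 s: |½(-12 + -6)(4)| = 36 m
7–10 s: v = 0 at t = 9 s; triangle areas 6 + 1.5 = 7.5 m
10–11 s: v = 0 at t = 143/14 s; triangle areas 9/28 + 121/28 = 65/14 m
11–16 s: |½(-11 + -5)(5)| = 40 m
Total distance = 1459/14 m

1459/14 m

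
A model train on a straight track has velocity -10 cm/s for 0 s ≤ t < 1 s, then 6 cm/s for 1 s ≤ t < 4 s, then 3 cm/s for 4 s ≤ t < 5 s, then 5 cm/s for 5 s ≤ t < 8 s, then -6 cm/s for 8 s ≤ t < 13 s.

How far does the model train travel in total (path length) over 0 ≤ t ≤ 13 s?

Total distance travelled is ∫|v| dt — sum the magnitudes of each area piece.
0–1 s: |-10| × 1 = 10 cm
1–4 s: |6| × 3 = 18 cm
4–5 s: |3| × 1 = 3 cm
5–8 s: |5| × 3 = 15 cm
8–13 s: |-6| × 5 = 30 cm
Total distance = 76 cm

76 cm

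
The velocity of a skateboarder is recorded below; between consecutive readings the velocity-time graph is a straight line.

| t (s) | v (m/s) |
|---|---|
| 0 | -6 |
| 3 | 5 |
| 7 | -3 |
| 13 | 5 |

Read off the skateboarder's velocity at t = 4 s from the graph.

3 m/s

On 3–7 s the graph is linear from 5 to -3 m/s: v(4) = 5 + (-3 − 5)·(4 − 3)/(7 − 3) = 3 m/s.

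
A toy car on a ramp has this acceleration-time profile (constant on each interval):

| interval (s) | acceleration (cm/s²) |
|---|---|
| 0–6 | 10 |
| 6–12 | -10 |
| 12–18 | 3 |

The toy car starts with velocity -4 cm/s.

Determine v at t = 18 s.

Δv equals the area under the a-t graph; then v = v₀ + Δv.
0–6 s: 10 × 6 = 60 cm/s
6–12 s: -10 × 6 = -60 cm/s
12–18 s: 3 × 6 = 18 cm/s
Δv = 18 cm/s, so v(18) = -4 + (18) = 14 cm/s.

14 cm/s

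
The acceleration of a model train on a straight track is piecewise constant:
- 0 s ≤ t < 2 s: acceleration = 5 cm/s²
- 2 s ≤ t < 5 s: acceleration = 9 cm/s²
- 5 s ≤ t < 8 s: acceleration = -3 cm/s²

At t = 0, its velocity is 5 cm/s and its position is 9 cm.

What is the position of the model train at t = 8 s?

227 cm

On each constant-a segment, Δv = aΔt and Δx = v₀Δt + ½aΔt²; chain segment to segment.
0–2 s: v starts 5 cm/s; Δx = 5·2 + ½·5·2² = 20 cm; v ends 15 cm/s.
2–5 s: v starts 15 cm/s; Δx = 15·3 + ½·9·3² = 85.5 cm; v ends 42 cm/s.
5–8 s: v starts 42 cm/s; Δx = 42·3 + ½·-3·3² = 112.5 cm; v ends 33 cm/s.
x(8) = 9 + Σ Δx = 227 cm.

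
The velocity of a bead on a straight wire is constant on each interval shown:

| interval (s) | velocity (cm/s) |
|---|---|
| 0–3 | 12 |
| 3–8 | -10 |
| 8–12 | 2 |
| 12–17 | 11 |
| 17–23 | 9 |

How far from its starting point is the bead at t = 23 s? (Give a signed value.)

Displacement is the signed area under the v-t curve.
0–3 s: 12 × 3 = 36 cm
3–8 s: -10 × 5 = -50 cm
8–12 s: 2 × 4 = 8 cm
12–17 s: 11 × 5 = 55 cm
17–23 s: 9 × 6 = 54 cm
Net displacement = 103 cm

103 cm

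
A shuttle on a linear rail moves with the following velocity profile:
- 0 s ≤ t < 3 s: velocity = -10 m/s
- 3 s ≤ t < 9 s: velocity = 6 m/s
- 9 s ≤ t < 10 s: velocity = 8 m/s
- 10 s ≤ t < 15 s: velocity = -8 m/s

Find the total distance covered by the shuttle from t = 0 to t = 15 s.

114 m

Total distance travelled is ∫|v| dt — sum the magnitudes of each area piece.
0–3 s: |-10| × 3 = 30 m
3–9 s: |6| × 6 = 36 m
9–10 s: |8| × 1 = 8 m
10–15 s: |-8| × 5 = 40 m
Total distance = 114 m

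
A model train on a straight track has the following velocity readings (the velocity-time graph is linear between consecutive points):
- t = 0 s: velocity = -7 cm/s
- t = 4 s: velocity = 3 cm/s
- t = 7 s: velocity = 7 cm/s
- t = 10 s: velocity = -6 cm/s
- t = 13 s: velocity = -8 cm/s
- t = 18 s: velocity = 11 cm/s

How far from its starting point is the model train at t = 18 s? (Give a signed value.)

Displacement is the signed area under the v-t curve.
0–4 s: ½(-7 + 3)(4) = -8 cm
4–7 s: ½(3 + 7)(3) = 15 cm
7–10 s: ½(7 + -6)(3) = 1.5 cm
10–13 s: ½(-6 + -8)(3) = -21 cm
13–18 s: ½(-8 + 11)(5) = 7.5 cm
Net displacement = -5 cm

-5 cm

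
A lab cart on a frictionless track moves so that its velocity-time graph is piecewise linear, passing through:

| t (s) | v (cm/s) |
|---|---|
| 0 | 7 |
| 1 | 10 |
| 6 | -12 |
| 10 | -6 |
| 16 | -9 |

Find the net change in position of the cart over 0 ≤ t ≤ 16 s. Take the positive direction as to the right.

-77.5 cm

Net displacement equals the area under the velocity-time graph (areas below the axis count negative).
0–1 s: ½(7 + 10)(1) = 8.5 cm
1–6 s: ½(10 + -12)(5) = -5 cm
6–10 s: ½(-12 + -6)(4) = -36 cm
10–16 s: ½(-6 + -9)(6) = -45 cm
Net displacement = -77.5 cm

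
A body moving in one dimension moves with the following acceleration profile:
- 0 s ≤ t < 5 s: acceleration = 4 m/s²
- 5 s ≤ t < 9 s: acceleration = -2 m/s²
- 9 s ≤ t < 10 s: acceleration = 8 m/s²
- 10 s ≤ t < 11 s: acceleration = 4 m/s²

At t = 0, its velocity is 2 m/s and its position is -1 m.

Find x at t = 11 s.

On each constant-a segment, Δv = aΔt and Δx = v₀Δt + ½aΔt²; chain segment to segment.
0–5 s: v starts 2 m/s; Δx = 2·5 + ½·4·5² = 60 m; v ends 22 m/s.
5–9 s: v starts 22 m/s; Δx = 22·4 + ½·-2·4² = 72 m; v ends 14 m/s.
9–10 s: v starts 14 m/s; Δx = 14·1 + ½·8·1² = 18 m; v ends 22 m/s.
10–11 s: v starts 22 m/s; Δx = 22·1 + ½·4·1² = 24 m; v ends 26 m/s.
x(11) = -1 + Σ Δx = 173 m.

173 m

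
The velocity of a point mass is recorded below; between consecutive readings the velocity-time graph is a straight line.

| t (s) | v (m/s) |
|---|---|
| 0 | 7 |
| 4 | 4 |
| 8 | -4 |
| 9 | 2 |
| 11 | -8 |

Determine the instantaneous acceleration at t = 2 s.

-0.75 m/s²

Acceleration is the slope of the v-t graph on 0–4 s: (4 − 7)/(4 − 0) = -0.75 m/s².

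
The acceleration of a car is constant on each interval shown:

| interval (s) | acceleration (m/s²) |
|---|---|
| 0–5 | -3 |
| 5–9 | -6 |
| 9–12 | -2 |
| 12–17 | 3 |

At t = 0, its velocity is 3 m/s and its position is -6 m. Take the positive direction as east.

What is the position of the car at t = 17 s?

-414 m

On each constant-a segment, Δv = aΔt and Δx = v₀Δt + ½aΔt²; chain segment to segment.
0–5 s: v starts 3 m/s; Δx = 3·5 + ½·-3·5² = -22.5 m; v ends -12 m/s.
5–9 s: v starts -12 m/s; Δx = -12·4 + ½·-6·4² = -96 m; v ends -36 m/s.
9–12 s: v starts -36 m/s; Δx = -36·3 + ½·-2·3² = -117 m; v ends -42 m/s.
12–17 s: v starts -42 m/s; Δx = -42·5 + ½·3·5² = -172.5 m; v ends -27 m/s.
x(17) = -6 + Σ Δx = -414 m.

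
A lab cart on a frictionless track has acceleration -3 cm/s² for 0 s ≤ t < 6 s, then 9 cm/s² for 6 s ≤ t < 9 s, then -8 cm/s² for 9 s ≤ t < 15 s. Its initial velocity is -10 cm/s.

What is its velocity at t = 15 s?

Δv equals the area under the a-t graph; then v = v₀ + Δv.
0–6 s: -3 × 6 = -18 cm/s
6–9 s: 9 × 3 = 27 cm/s
9–15 s: -8 × 6 = -48 cm/s
Δv = -39 cm/s, so v(15) = -10 + (-39) = -49 cm/s.

-49 cm/s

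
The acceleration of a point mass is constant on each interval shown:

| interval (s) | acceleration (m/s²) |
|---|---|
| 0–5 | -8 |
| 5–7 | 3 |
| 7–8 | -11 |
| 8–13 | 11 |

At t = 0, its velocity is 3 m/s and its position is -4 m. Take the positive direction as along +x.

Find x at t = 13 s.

On each constant-a segment, Δv = aΔt and Δx = v₀Δt + ½aΔt²; chain segment to segment.
0–5 s: v starts 3 m/s; Δx = 3·5 + ½·-8·5² = -85 m; v ends -37 m/s.
5–7 s: v starts -37 m/s; Δx = -37·2 + ½·3·2² = -68 m; v ends -31 m/s.
7–8 s: v starts -31 m/s; Δx = -31·1 + ½·-11·1² = -36.5 m; v ends -42 m/s.
8–13 s: v starts -42 m/s; Δx = -42·5 + ½·11·5² = -72.5 m; v ends 13 m/s.
x(13) = -4 + Σ Δx = -266 m.

-266 m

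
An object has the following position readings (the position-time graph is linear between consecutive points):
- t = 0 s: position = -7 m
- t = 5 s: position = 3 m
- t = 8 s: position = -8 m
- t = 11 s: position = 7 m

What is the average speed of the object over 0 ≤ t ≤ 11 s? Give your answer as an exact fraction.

36/11 m/s

Average speed = (total path length)/(elapsed time); on a piecewise-linear x-t graph the path length is Σ|Δx|.
0–5 s: |Δx| = |3 − -7| = 10 m
5–8 s: |Δx| = |-8 − 3| = 11 m
8–11 s: |Δx| = |7 − -8| = 15 m
Total path = 36 m; average speed = 36/11 = 36/11 m/s.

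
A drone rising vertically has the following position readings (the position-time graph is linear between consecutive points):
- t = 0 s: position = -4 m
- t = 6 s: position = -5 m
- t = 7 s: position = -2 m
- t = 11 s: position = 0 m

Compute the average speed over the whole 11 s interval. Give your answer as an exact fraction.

Average speed = (total path length)/(elapsed time); on a piecewise-linear x-t graph the path length is Σ|Δx|.
0–6 s: |Δx| = |-5 − -4| = 1 m
6–7 s: |Δx| = |-2 − -5| = 3 m
7–11 s: |Δx| = |0 − -2| = 2 m
Total path = 6 m; average speed = 6/11 = 6/11 m/s.

6/11 m/s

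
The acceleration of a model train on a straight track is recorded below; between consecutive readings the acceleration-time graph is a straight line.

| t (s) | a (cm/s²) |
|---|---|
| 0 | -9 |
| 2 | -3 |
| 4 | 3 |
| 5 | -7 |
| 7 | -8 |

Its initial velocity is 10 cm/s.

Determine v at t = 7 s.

-19 cm/s

Δv equals the area under the a-t graph; then v = v₀ + Δv.
0–2 s: ½(-9 + -3)(2) = -12 cm/s
2–4 s: ½(-3 + 3)(2) = 0 cm/s
4–5 s: ½(3 + -7)(1) = -2 cm/s
5–7 s: ½(-7 + -8)(2) = -15 cm/s
Δv = -29 cm/s, so v(7) = 10 + (-29) = -19 cm/s.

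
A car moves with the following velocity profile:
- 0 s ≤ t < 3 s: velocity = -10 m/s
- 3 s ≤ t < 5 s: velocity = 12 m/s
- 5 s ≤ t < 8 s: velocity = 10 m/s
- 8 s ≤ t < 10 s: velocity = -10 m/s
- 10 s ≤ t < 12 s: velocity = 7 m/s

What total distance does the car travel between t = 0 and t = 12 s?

118 m

Total distance travelled is ∫|v| dt — sum the magnitudes of each area piece.
0–3 s: |-10| × 3 = 30 m
3–5 s: |12| × 2 = 24 m
5–8 s: |10| × 3 = 30 m
8–10 s: |-10| × 2 = 20 m
10–12 s: |7| × 2 = 14 m
Total distance = 118 m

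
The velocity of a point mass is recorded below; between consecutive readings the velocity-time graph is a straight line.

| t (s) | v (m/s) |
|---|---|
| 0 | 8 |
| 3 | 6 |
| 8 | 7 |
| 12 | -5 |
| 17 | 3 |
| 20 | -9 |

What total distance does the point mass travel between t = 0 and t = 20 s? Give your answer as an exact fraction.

Distance (not displacement) is the total path length: add the absolute areas under v-t.
0–3 s: |½(8 + 6)(3)| = 21 m
3–8 s: |½(6 + 7)(5)| = 32.5 m
8–12 s: v = 0 at t = 31/3 s; triangle areas 49/6 + 25/6 = 37/3 m
12–17 s: v = 0 at t = 15.125 s; triangle areas 7.8125 + 2.8125 = 10.625 m
17–20 s: v = 0 at t = 17.75 s; triangle areas 1.125 + 10.125 = 11.25 m
Total distance = 2105/24 m

2105/24 m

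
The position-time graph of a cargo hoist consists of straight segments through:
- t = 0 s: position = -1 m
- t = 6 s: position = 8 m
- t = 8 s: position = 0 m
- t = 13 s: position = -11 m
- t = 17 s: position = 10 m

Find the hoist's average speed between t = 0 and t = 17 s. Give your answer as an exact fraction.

49/17 m/s

Average speed = (total path length)/(elapsed time); on a piecewise-linear x-t graph the path length is Σ|Δx|.
0–6 s: |Δx| = |8 − -1| = 9 m
6–8 s: |Δx| = |0 − 8| = 8 m
8–13 s: |Δx| = |-11 − 0| = 11 m
13–17 s: |Δx| = |10 − -11| = 21 m
Total path = 49 m; average speed = 49/17 = 49/17 m/s.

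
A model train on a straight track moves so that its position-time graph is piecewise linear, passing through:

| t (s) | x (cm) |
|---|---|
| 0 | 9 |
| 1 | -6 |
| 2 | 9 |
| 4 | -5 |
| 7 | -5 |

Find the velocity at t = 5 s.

Velocity is the slope of the x-t graph on 4–7 s: (-5 − -5)/(7 − 4) = 0 cm/s.

0 cm/s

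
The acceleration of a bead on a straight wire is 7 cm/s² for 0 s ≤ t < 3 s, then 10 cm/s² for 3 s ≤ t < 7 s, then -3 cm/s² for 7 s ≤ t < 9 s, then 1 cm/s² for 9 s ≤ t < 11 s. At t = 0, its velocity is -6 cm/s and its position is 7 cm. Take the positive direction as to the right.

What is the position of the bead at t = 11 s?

364.5 cm

On each constant-a segment, Δv = aΔt and Δx = v₀Δt + ½aΔt²; chain segment to segment.
0–3 s: v starts -6 cm/s; Δx = -6·3 + ½·7·3² = 13.5 cm; v ends 15 cm/s.
3–7 s: v starts 15 cm/s; Δx = 15·4 + ½·10·4² = 140 cm; v ends 55 cm/s.
7–9 s: v starts 55 cm/s; Δx = 55·2 + ½·-3·2² = 104 cm; v ends 49 cm/s.
9–11 s: v starts 49 cm/s; Δx = 49·2 + ½·1·2² = 100 cm; v ends 51 cm/s.
x(11) = 7 + Σ Δx = 364.5 cm.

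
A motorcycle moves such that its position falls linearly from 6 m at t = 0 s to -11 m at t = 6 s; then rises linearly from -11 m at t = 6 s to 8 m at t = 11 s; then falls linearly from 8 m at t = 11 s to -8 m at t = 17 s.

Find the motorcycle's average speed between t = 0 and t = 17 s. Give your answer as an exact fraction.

Average speed = (total path length)/(elapsed time); on a piecewise-linear x-t graph the path length is Σ|Δx|.
0–6 s: |Δx| = |-11 − 6| = 17 m
6–11 s: |Δx| = |8 − -11| = 19 m
11–17 s: |Δx| = |-8 − 8| = 16 m
Total path = 52 m; average speed = 52/17 = 52/17 m/s.

52/17 m/s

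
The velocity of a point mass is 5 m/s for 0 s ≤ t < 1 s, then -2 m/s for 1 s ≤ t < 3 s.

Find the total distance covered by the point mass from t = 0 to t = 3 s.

9 m

Total distance travelled is ∫|v| dt — sum the magnitudes of each area piece.
0–1 s: |5| × 1 = 5 m
1–3 s: |-2| × 2 = 4 m
Total distance = 9 m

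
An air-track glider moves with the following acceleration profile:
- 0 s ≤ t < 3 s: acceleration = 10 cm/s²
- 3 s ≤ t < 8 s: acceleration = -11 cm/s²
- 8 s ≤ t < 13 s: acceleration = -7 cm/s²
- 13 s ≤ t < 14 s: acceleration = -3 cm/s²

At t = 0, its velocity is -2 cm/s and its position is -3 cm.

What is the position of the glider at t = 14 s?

On each constant-a segment, Δv = aΔt and Δx = v₀Δt + ½aΔt²; chain segment to segment.
0–3 s: v starts -2 cm/s; Δx = -2·3 + ½·10·3² = 39 cm; v ends 28 cm/s.
3–8 s: v starts 28 cm/s; Δx = 28·5 + ½·-11·5² = 2.5 cm; v ends -27 cm/s.
8–13 s: v starts -27 cm/s; Δx = -27·5 + ½·-7·5² = -222.5 cm; v ends -62 cm/s.
13–14 s: v starts -62 cm/s; Δx = -62·1 + ½·-3·1² = -63.5 cm; v ends -65 cm/s.
x(14) = -3 + Σ Δx = -247.5 cm.

-247.5 cm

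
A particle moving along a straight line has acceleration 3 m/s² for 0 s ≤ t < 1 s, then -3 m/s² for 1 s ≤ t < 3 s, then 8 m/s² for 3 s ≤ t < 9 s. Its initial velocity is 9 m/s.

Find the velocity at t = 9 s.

Δv equals the area under the a-t graph; then v = v₀ + Δv.
0–1 s: 3 × 1 = 3 m/s
1–3 s: -3 × 2 = -6 m/s
3–9 s: 8 × 6 = 48 m/s
Δv = 45 m/s, so v(9) = 9 + (45) = 54 m/s.

54 m/s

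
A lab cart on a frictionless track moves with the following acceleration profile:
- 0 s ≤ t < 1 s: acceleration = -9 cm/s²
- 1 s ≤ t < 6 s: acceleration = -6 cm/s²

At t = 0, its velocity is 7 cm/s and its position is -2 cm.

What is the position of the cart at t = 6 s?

On each constant-a segment, Δv = aΔt and Δx = v₀Δt + ½aΔt²; chain segment to segment.
0–1 s: v starts 7 cm/s; Δx = 7·1 + ½·-9·1² = 2.5 cm; v ends -2 cm/s.
1–6 s: v starts -2 cm/s; Δx = -2·5 + ½·-6·5² = -85 cm; v ends -32 cm/s.
x(6) = -2 + Σ Δx = -84.5 cm.

-84.5 cm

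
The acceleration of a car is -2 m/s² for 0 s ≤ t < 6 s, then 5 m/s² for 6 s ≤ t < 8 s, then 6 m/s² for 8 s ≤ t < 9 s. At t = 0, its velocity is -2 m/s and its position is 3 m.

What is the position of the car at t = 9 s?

-64 m

On each constant-a segment, Δv = aΔt and Δx = v₀Δt + ½aΔt²; chain segment to segment.
0–6 s: v starts -2 m/s; Δx = -2·6 + ½·-2·6² = -48 m; v ends -14 m/s.
6–8 s: v starts -14 m/s; Δx = -14·2 + ½·5·2² = -18 m; v ends -4 m/s.
8–9 s: v starts -4 m/s; Δx = -4·1 + ½·6·1² = -1 m; v ends 2 m/s.
x(9) = 3 + Σ Δx = -64 m.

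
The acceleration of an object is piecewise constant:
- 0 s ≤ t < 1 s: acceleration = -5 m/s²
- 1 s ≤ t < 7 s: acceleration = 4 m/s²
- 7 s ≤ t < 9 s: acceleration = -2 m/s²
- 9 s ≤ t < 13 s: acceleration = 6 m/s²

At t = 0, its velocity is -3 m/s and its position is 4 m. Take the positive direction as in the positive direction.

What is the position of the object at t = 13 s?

On each constant-a segment, Δv = aΔt and Δx = v₀Δt + ½aΔt²; chain segment to segment.
0–1 s: v starts -3 m/s; Δx = -3·1 + ½·-5·1² = -5.5 m; v ends -8 m/s.
1–7 s: v starts -8 m/s; Δx = -8·6 + ½·4·6² = 24 m; v ends 16 m/s.
7–9 s: v starts 16 m/s; Δx = 16·2 + ½·-2·2² = 28 m; v ends 12 m/s.
9–13 s: v starts 12 m/s; Δx = 12·4 + ½·6·4² = 96 m; v ends 36 m/s.
x(13) = 4 + Σ Δx = 146.5 m.

146.5 m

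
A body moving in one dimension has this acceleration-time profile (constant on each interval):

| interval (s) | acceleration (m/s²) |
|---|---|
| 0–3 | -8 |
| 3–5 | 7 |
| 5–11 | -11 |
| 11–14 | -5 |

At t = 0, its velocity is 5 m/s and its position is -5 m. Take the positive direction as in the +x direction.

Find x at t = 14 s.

On each constant-a segment, Δv = aΔt and Δx = v₀Δt + ½aΔt²; chain segment to segment.
0–3 s: v starts 5 m/s; Δx = 5·3 + ½·-8·3² = -21 m; v ends -19 m/s.
3–5 s: v starts -19 m/s; Δx = -19·2 + ½·7·2² = -24 m; v ends -5 m/s.
5–11 s: v starts -5 m/s; Δx = -5·6 + ½·-11·6² = -228 m; v ends -71 m/s.
11–14 s: v starts -71 m/s; Δx = -71·3 + ½·-5·3² = -235.5 m; v ends -86 m/s.
x(14) = -5 + Σ Δx = -513.5 m.

-513.5 m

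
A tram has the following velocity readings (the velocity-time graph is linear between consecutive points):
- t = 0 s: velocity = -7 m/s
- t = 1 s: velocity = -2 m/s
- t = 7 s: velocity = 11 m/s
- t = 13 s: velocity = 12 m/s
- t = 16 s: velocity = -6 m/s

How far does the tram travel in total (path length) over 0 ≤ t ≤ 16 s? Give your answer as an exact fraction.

3051/26 m

Total distance travelled is ∫|v| dt — sum the magnitudes of each area piece.
0–1 s: |½(-7 + -2)(1)| = 4.5 m
1–7 s: v = 0 at t = 25/13 s; triangle areas 12/13 + 363/13 = 375/13 m
7–13 s: |½(11 + 12)(6)| = 69 m
13–16 s: v = 0 at t = 15 s; triangle areas 12 + 3 = 15 m
Total distance = 3051/26 m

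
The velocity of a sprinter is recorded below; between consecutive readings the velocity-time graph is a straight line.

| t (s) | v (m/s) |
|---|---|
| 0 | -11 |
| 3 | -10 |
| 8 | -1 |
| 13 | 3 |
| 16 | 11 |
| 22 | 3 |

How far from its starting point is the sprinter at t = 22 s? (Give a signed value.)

9 m

Displacement is the signed area under the v-t curve.
0–3 s: ½(-11 + -10)(3) = -31.5 m
3–8 s: ½(-10 + -1)(5) = -27.5 m
8–13 s: ½(-1 + 3)(5) = 5 m
13–16 s: ½(3 + 11)(3) = 21 m
16–22 s: ½(11 + 3)(6) = 42 m
Net displacement = 9 m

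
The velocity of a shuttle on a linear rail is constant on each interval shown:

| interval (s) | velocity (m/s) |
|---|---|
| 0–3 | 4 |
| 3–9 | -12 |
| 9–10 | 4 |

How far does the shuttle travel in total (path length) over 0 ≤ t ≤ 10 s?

88 m

Distance (not displacement) is the total path length: add the absolute areas under v-t.
0–3 s: |4| × 3 = 12 m
3–9 s: |-12| × 6 = 72 m
9–10 s: |4| × 1 = 4 m
Total distance = 88 m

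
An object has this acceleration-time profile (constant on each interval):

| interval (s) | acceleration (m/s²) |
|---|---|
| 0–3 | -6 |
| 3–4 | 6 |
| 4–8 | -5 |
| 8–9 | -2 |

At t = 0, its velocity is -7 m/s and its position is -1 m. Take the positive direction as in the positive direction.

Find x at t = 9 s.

On each constant-a segment, Δv = aΔt and Δx = v₀Δt + ½aΔt²; chain segment to segment.
0–3 s: v starts -7 m/s; Δx = -7·3 + ½·-6·3² = -48 m; v ends -25 m/s.
3–4 s: v starts -25 m/s; Δx = -25·1 + ½·6·1² = -22 m; v ends -19 m/s.
4–8 s: v starts -19 m/s; Δx = -19·4 + ½·-5·4² = -116 m; v ends -39 m/s.
8–9 s: v starts -39 m/s; Δx = -39·1 + ½·-2·1² = -40 m; v ends -41 m/s.
x(9) = -1 + Σ Δx = -227 m.

-227 m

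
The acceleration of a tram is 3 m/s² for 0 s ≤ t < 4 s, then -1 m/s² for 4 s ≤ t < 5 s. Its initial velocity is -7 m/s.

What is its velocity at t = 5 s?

Δv equals the area under the a-t graph; then v = v₀ + Δv.
0–4 s: 3 × 4 = 12 m/s
4–5 s: -1 × 1 = -1 m/s
Δv = 11 m/s, so v(5) = -7 + (11) = 4 m/s.

4 m/s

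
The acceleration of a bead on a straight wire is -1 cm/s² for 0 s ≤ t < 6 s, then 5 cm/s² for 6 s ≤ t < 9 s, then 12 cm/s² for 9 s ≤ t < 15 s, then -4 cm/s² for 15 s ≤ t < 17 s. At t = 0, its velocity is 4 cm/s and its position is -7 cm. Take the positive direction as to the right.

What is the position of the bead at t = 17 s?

On each constant-a segment, Δv = aΔt and Δx = v₀Δt + ½aΔt²; chain segment to segment.
0–6 s: v starts 4 cm/s; Δx = 4·6 + ½·-1·6² = 6 cm; v ends -2 cm/s.
6–9 s: v starts -2 cm/s; Δx = -2·3 + ½·5·3² = 16.5 cm; v ends 13 cm/s.
9–15 s: v starts 13 cm/s; Δx = 13·6 + ½·12·6² = 294 cm; v ends 85 cm/s.
15–17 s: v starts 85 cm/s; Δx = 85·2 + ½·-4·2² = 162 cm; v ends 77 cm/s.
x(17) = -7 + Σ Δx = 471.5 cm.

471.5 cm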